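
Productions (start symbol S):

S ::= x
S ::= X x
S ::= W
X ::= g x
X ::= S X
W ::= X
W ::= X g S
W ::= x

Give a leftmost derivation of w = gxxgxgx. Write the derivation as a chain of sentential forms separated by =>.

S => W   [S ::= W]
W => X   [W ::= X]
X => SX   [X ::= S X]
SX => WX   [S ::= W]
WX => XX   [W ::= X]
XX => SXX   [X ::= S X]
SXX => XxXX   [S ::= X x]
XxXX => gxxXX   [X ::= g x]
gxxXX => gxxgxX   [X ::= g x]
gxxgxX => gxxgxgx   [X ::= g x]

S => W => X => SX => WX => XX => SXX => XxXX => gxxXX => gxxgxX => gxxgxgx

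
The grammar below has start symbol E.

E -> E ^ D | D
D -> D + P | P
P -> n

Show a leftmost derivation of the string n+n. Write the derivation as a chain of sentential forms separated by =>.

E => D   [E -> D]
D => D+P   [D -> D + P]
D+P => P+P   [D -> P]
P+P => n+P   [P -> n]
n+P => n+n   [P -> n]

E => D => D+P => P+P => n+P => n+n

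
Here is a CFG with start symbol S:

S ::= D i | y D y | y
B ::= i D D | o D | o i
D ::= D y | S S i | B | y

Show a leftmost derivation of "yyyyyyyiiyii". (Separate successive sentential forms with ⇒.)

S ⇒ Di ⇒ SSii ⇒ ySii ⇒ yyDyii ⇒ yySSiyii ⇒ yyyDySiyii ⇒ yyyDyySiyii ⇒ yyyyyySiyii ⇒ yyyyyyDiiyii ⇒ yyyyyyyiiyii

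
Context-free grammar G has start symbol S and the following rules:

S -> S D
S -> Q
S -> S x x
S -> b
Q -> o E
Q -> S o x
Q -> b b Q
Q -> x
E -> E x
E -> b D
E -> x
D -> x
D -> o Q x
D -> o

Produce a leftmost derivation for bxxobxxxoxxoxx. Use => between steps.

S => SD => SDD => SxxDD => bxxDD => bxxoQxD => bxxoSoxxD => bxxoSDoxxD => bxxoSxxDoxxD => bxxobxxDoxxD => bxxobxxxoxxD => bxxobxxxoxxoQx => bxxobxxxoxxoxx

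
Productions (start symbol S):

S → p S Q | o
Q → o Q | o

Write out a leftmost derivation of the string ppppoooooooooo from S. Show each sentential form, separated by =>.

S => pSQ => ppSQQ => pppSQQQ => ppppSQQQQ => ppppoQQQQ => ppppooQQQQ => ppppoooQQQQ => ppppooooQQQQ => ppppoooooQQQ => ppppooooooQQQ => ppppoooooooQQQ => ppppooooooooQQ => ppppoooooooooQ => ppppoooooooooo

S => pSQ   [S → p S Q]
pSQ => ppSQQ   [S → p S Q]
ppSQQ => pppSQQQ   [S → p S Q]
pppSQQQ => ppppSQQQQ   [S → p S Q]
ppppSQQQQ => ppppoQQQQ   [S → o]
ppppoQQQQ => ppppooQQQQ   [Q → o Q]
ppppooQQQQ => ppppoooQQQQ   [Q → o Q]
ppppoooQQQQ => ppppooooQQQQ   [Q → o Q]
ppppooooQQQQ => ppppoooooQQQ   [Q → o]
ppppoooooQQQ => ppppooooooQQQ   [Q → o Q]
ppppooooooQQQ => ppppoooooooQQQ   [Q → o Q]
ppppoooooooQQQ => ppppooooooooQQ   [Q → o]
ppppooooooooQQ => ppppoooooooooQ   [Q → o]
ppppoooooooooQ => ppppoooooooooo   [Q → o]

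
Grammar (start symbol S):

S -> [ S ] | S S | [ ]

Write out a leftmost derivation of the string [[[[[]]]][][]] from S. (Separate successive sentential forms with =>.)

S=>[S]=>[SS]=>[SSS]=>[[S]SS]=>[[[S]]SS]=>[[[[S]]]SS]=>[[[[[]]]]SS]=>[[[[[]]]][]S]=>[[[[[]]]][][]]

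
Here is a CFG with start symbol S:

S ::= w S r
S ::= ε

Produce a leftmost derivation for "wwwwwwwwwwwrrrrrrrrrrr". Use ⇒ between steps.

S ⇒ wSr ⇒ wwSrr ⇒ wwwSrrr ⇒ wwwwSrrrr ⇒ wwwwwSrrrrr ⇒ wwwwwwSrrrrrr ⇒ wwwwwwwSrrrrrrr ⇒ wwwwwwwwSrrrrrrrr ⇒ wwwwwwwwwSrrrrrrrrr ⇒ wwwwwwwwwwSrrrrrrrrrr ⇒ wwwwwwwwwwwSrrrrrrrrrrr ⇒ wwwwwwwwwwwrrrrrrrrrrr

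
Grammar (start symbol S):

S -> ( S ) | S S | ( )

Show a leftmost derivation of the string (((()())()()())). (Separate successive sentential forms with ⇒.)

S ⇒ (S) ⇒ ((S)) ⇒ ((SS)) ⇒ ((SSS)) ⇒ ((SSSS)) ⇒ (((S)SSS)) ⇒ (((SS)SSS)) ⇒ (((()S)SSS)) ⇒ (((()())SSS)) ⇒ (((()())()SS)) ⇒ (((()())()()S)) ⇒ (((()())()()()))

S ⇒ (S)   [S -> ( S )]
(S) ⇒ ((S))   [S -> ( S )]
((S)) ⇒ ((SS))   [S -> S S]
((SS)) ⇒ ((SSS))   [S -> S S]
((SSS)) ⇒ ((SSSS))   [S -> S S]
((SSSS)) ⇒ (((S)SSS))   [S -> ( S )]
(((S)SSS)) ⇒ (((SS)SSS))   [S -> S S]
(((SS)SSS)) ⇒ (((()S)SSS))   [S -> ( )]
(((()S)SSS)) ⇒ (((()())SSS))   [S -> ( )]
(((()())SSS)) ⇒ (((()())()SS))   [S -> ( )]
(((()())()SS)) ⇒ (((()())()()S))   [S -> ( )]
(((()())()()S)) ⇒ (((()())()()()))   [S -> ( )]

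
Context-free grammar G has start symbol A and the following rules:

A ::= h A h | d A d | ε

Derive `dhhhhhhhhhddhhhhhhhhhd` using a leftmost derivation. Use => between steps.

A => dAd => dhAhd => dhhAhhd => dhhhAhhhd => dhhhhAhhhhd => dhhhhhAhhhhhd => dhhhhhhAhhhhhhd => dhhhhhhhAhhhhhhhd => dhhhhhhhhAhhhhhhhhd => dhhhhhhhhhAhhhhhhhhhd => dhhhhhhhhhdAdhhhhhhhhhd => dhhhhhhhhhddhhhhhhhhhd

A => dAd   [A ::= d A d]
dAd => dhAhd   [A ::= h A h]
dhAhd => dhhAhhd   [A ::= h A h]
dhhAhhd => dhhhAhhhd   [A ::= h A h]
dhhhAhhhd => dhhhhAhhhhd   [A ::= h A h]
dhhhhAhhhhd => dhhhhhAhhhhhd   [A ::= h A h]
dhhhhhAhhhhhd => dhhhhhhAhhhhhhd   [A ::= h A h]
dhhhhhhAhhhhhhd => dhhhhhhhAhhhhhhhd   [A ::= h A h]
dhhhhhhhAhhhhhhhd => dhhhhhhhhAhhhhhhhhd   [A ::= h A h]
dhhhhhhhhAhhhhhhhhd => dhhhhhhhhhAhhhhhhhhhd   [A ::= h A h]
dhhhhhhhhhAhhhhhhhhhd => dhhhhhhhhhdAdhhhhhhhhhd   [A ::= d A d]
dhhhhhhhhhdAdhhhhhhhhhd => dhhhhhhhhhddhhhhhhhhhd   [A ::= ε]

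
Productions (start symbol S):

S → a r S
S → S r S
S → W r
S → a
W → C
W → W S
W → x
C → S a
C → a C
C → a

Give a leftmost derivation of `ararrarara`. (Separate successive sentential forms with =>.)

S => SrS => SrSrS => SrSrSrS => arSrSrSrS => arWrrSrSrS => arCrrSrSrS => ararrSrSrS => ararrarSrS => ararrararS => ararrarara

S => SrS   [S → S r S]
SrS => SrSrS   [S → S r S]
SrSrS => SrSrSrS   [S → S r S]
SrSrSrS => arSrSrSrS   [S → a r S]
arSrSrSrS => arWrrSrSrS   [S → W r]
arWrrSrSrS => arCrrSrSrS   [W → C]
arCrrSrSrS => ararrSrSrS   [C → a]
ararrSrSrS => ararrarSrS   [S → a]
ararrarSrS => ararrararS   [S → a]
ararrararS => ararrarara   [S → a]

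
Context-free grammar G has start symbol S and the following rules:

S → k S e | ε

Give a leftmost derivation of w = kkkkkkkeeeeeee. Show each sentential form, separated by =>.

S=>kSe=>kkSee=>kkkSeee=>kkkkSeeee=>kkkkkSeeeee=>kkkkkkSeeeeee=>kkkkkkkSeeeeeee=>kkkkkkkeeeeeee

S => kSe   [S → k S e]
kSe => kkSee   [S → k S e]
kkSee => kkkSeee   [S → k S e]
kkkSeee => kkkkSeeee   [S → k S e]
kkkkSeeee => kkkkkSeeeee   [S → k S e]
kkkkkSeeeee => kkkkkkSeeeeee   [S → k S e]
kkkkkkSeeeeee => kkkkkkkSeeeeeee   [S → k S e]
kkkkkkkSeeeeeee => kkkkkkkeeeeeee   [S → ε]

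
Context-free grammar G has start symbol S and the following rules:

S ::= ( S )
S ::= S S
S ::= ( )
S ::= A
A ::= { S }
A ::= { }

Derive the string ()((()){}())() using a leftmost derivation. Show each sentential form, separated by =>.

S => SS => ()S => ()SS => ()(S)S => ()(SS)S => ()(SSS)S => ()((S)SS)S => ()((())SS)S => ()((())AS)S => ()((()){}S)S => ()((()){}())S => ()((()){}())()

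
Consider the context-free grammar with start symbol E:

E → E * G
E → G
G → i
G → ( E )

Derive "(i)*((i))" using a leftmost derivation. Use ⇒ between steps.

E ⇒ E*G ⇒ G*G ⇒ (E)*G ⇒ (G)*G ⇒ (i)*G ⇒ (i)*(E) ⇒ (i)*(G) ⇒ (i)*((E)) ⇒ (i)*((G)) ⇒ (i)*((i))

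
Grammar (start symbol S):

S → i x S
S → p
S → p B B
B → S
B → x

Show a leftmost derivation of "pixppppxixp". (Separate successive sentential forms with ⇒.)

S ⇒ pBB   [S → p B B]
pBB ⇒ pSB   [B → S]
pSB ⇒ pixSB   [S → i x S]
pixSB ⇒ pixpBBB   [S → p B B]
pixpBBB ⇒ pixpSBB   [B → S]
pixpSBB ⇒ pixppBB   [S → p]
pixppBB ⇒ pixppSB   [B → S]
pixppSB ⇒ pixpppBBB   [S → p B B]
pixpppBBB ⇒ pixpppSBB   [B → S]
pixpppSBB ⇒ pixppppBB   [S → p]
pixppppBB ⇒ pixppppxB   [B → x]
pixppppxB ⇒ pixppppxS   [B → S]
pixppppxS ⇒ pixppppxixS   [S → i x S]
pixppppxixS ⇒ pixppppxixp   [S → p]

S⇒pBB⇒pSB⇒pixSB⇒pixpBBB⇒pixpSBB⇒pixppBB⇒pixppSB⇒pixpppBBB⇒pixpppSBB⇒pixppppBB⇒pixppppxB⇒pixppppxS⇒pixppppxixS⇒pixppppxixp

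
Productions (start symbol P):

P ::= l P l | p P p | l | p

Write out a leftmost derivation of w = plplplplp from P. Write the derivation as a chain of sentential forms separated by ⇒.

P ⇒ pPp   [P ::= p P p]
pPp ⇒ plPlp   [P ::= l P l]
plPlp ⇒ plpPplp   [P ::= p P p]
plpPplp ⇒ plplPlplp   [P ::= l P l]
plplPlplp ⇒ plplplplp   [P ::= p]

P ⇒ pPp ⇒ plPlp ⇒ plpPplp ⇒ plplPlplp ⇒ plplplplp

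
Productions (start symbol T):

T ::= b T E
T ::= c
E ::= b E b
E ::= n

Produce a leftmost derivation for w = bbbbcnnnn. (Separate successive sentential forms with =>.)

T=>bTE=>bbTEE=>bbbTEEE=>bbbbTEEEE=>bbbbcEEEE=>bbbbcnEEE=>bbbbcnnEE=>bbbbcnnnE=>bbbbcnnnn

T => bTE   [T ::= b T E]
bTE => bbTEE   [T ::= b T E]
bbTEE => bbbTEEE   [T ::= b T E]
bbbTEEE => bbbbTEEEE   [T ::= b T E]
bbbbTEEEE => bbbbcEEEE   [T ::= c]
bbbbcEEEE => bbbbcnEEE   [E ::= n]
bbbbcnEEE => bbbbcnnEE   [E ::= n]
bbbbcnnEE => bbbbcnnnE   [E ::= n]
bbbbcnnnE => bbbbcnnnn   [E ::= n]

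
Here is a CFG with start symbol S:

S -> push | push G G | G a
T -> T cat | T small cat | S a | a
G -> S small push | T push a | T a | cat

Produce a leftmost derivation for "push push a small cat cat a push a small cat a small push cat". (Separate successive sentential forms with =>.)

S => push G G => push S small push G => push push G G small push G => push push T a G small push G => push push T cat a G small push G => push push T small cat cat a G small push G => push push a small cat cat a G small push G => push push a small cat cat a T a small push G => push push a small cat cat a T small cat a small push G => push push a small cat cat a S a small cat a small push G => push push a small cat cat a push a small cat a small push G => push push a small cat cat a push a small cat a small push cat

S => push G G   [S -> push G G]
push G G => push S small push G   [G -> S small push]
push S small push G => push push G G small push G   [S -> push G G]
push push G G small push G => push push T a G small push G   [G -> T a]
push push T a G small push G => push push T cat a G small push G   [T -> T cat]
push push T cat a G small push G => push push T small cat cat a G small push G   [T -> T small cat]
push push T small cat cat a G small push G => push push a small cat cat a G small push G   [T -> a]
push push a small cat cat a G small push G => push push a small cat cat a T a small push G   [G -> T a]
push push a small cat cat a T a small push G => push push a small cat cat a T small cat a small push G   [T -> T small cat]
push push a small cat cat a T small cat a small push G => push push a small cat cat a S a small cat a small push G   [T -> S a]
push push a small cat cat a S a small cat a small push G => push push a small cat cat a push a small cat a small push G   [S -> push]
push push a small cat cat a push a small cat a small push G => push push a small cat cat a push a small cat a small push cat   [G -> cat]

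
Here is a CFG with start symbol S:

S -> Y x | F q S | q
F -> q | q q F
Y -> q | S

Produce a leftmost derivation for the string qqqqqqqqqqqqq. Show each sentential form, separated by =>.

S => FqS   [S -> F q S]
FqS => qqFqS   [F -> q q F]
qqFqS => qqqqS   [F -> q]
qqqqS => qqqqFqS   [S -> F q S]
qqqqFqS => qqqqqqFqS   [F -> q q F]
qqqqqqFqS => qqqqqqqqFqS   [F -> q q F]
qqqqqqqqFqS => qqqqqqqqqqFqS   [F -> q q F]
qqqqqqqqqqFqS => qqqqqqqqqqqqS   [F -> q]
qqqqqqqqqqqqS => qqqqqqqqqqqqq   [S -> q]

S => FqS => qqFqS => qqqqS => qqqqFqS => qqqqqqFqS => qqqqqqqqFqS => qqqqqqqqqqFqS => qqqqqqqqqqqqS => qqqqqqqqqqqqq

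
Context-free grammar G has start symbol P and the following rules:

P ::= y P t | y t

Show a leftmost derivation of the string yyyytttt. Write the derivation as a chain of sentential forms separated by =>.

P => yPt => yyPtt => yyyPttt => yyyytttt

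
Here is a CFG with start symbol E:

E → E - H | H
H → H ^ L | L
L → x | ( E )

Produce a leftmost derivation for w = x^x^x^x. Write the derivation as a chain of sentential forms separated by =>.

E => H => H^L => H^L^L => H^L^L^L => L^L^L^L => x^L^L^L => x^x^L^L => x^x^x^L => x^x^x^x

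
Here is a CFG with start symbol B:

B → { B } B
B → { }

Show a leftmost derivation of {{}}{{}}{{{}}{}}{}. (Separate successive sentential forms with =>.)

B => {B}B   [B → { B } B]
{B}B => {{}}B   [B → { }]
{{}}B => {{}}{B}B   [B → { B } B]
{{}}{B}B => {{}}{{}}B   [B → { }]
{{}}{{}}B => {{}}{{}}{B}B   [B → { B } B]
{{}}{{}}{B}B => {{}}{{}}{{B}B}B   [B → { B } B]
{{}}{{}}{{B}B}B => {{}}{{}}{{{}}B}B   [B → { }]
{{}}{{}}{{{}}B}B => {{}}{{}}{{{}}{}}B   [B → { }]
{{}}{{}}{{{}}{}}B => {{}}{{}}{{{}}{}}{}   [B → { }]

B=>{B}B=>{{}}B=>{{}}{B}B=>{{}}{{}}B=>{{}}{{}}{B}B=>{{}}{{}}{{B}B}B=>{{}}{{}}{{{}}B}B=>{{}}{{}}{{{}}{}}B=>{{}}{{}}{{{}}{}}{}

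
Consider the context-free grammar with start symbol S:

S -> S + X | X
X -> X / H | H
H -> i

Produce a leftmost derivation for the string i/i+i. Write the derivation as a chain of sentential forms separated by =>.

S => S+X => X+X => X/H+X => H/H+X => i/H+X => i/i+X => i/i+H => i/i+i

S => S+X   [S -> S + X]
S+X => X+X   [S -> X]
X+X => X/H+X   [X -> X / H]
X/H+X => H/H+X   [X -> H]
H/H+X => i/H+X   [H -> i]
i/H+X => i/i+X   [H -> i]
i/i+X => i/i+H   [X -> H]
i/i+H => i/i+i   [H -> i]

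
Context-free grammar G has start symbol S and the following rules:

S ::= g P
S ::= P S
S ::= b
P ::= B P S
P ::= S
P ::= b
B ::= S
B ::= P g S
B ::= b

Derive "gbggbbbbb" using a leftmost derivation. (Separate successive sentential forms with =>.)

S => gP => gBPS => gPgSPS => gbgSPS => gbggPPS => gbggBPSPS => gbggSPSPS => gbggbPSPS => gbggbbSPS => gbggbbbPS => gbggbbbbS => gbggbbbbb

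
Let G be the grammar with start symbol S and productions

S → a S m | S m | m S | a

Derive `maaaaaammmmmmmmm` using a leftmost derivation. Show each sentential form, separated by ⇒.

S ⇒ Sm   [S → S m]
Sm ⇒ Smm   [S → S m]
Smm ⇒ mSmm   [S → m S]
mSmm ⇒ mSmmm   [S → S m]
mSmmm ⇒ maSmmmm   [S → a S m]
maSmmmm ⇒ maaSmmmmm   [S → a S m]
maaSmmmmm ⇒ maaaSmmmmmm   [S → a S m]
maaaSmmmmmm ⇒ maaaaSmmmmmmm   [S → a S m]
maaaaSmmmmmmm ⇒ maaaaaSmmmmmmmm   [S → a S m]
maaaaaSmmmmmmmm ⇒ maaaaaSmmmmmmmmm   [S → S m]
maaaaaSmmmmmmmmm ⇒ maaaaaammmmmmmmm   [S → a]

S ⇒ Sm ⇒ Smm ⇒ mSmm ⇒ mSmmm ⇒ maSmmmm ⇒ maaSmmmmm ⇒ maaaSmmmmmm ⇒ maaaaSmmmmmmm ⇒ maaaaaSmmmmmmmm ⇒ maaaaaSmmmmmmmmm ⇒ maaaaaammmmmmmmm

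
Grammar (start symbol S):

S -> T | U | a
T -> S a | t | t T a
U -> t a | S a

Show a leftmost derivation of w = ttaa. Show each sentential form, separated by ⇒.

S ⇒ T ⇒ tTa ⇒ tSaa ⇒ tTaa ⇒ ttaa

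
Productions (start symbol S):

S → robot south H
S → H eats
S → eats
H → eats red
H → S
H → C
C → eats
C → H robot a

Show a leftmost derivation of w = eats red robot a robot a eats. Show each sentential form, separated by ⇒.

S ⇒ H eats   [S → H eats]
H eats ⇒ C eats   [H → C]
C eats ⇒ H robot a eats   [C → H robot a]
H robot a eats ⇒ C robot a eats   [H → C]
C robot a eats ⇒ H robot a robot a eats   [C → H robot a]
H robot a robot a eats ⇒ eats red robot a robot a eats   [H → eats red]

S ⇒ H eats ⇒ C eats ⇒ H robot a eats ⇒ C robot a eats ⇒ H robot a robot a eats ⇒ eats red robot a robot a eats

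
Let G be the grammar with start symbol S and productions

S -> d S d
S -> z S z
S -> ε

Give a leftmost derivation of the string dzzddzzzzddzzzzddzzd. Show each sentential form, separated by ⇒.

S ⇒ dSd ⇒ dzSzd ⇒ dzzSzzd ⇒ dzzdSdzzd ⇒ dzzddSddzzd ⇒ dzzddzSzddzzd ⇒ dzzddzzSzzddzzd ⇒ dzzddzzzSzzzddzzd ⇒ dzzddzzzzSzzzzddzzd ⇒ dzzddzzzzdSdzzzzddzzd ⇒ dzzddzzzzddzzzzddzzd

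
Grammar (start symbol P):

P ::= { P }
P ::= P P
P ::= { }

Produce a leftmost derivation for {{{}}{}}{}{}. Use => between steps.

P => PP   [P ::= P P]
PP => PPP   [P ::= P P]
PPP => {P}PP   [P ::= { P }]
{P}PP => {PP}PP   [P ::= P P]
{PP}PP => {{P}P}PP   [P ::= { P }]
{{P}P}PP => {{{}}P}PP   [P ::= { }]
{{{}}P}PP => {{{}}{}}PP   [P ::= { }]
{{{}}{}}PP => {{{}}{}}{}P   [P ::= { }]
{{{}}{}}{}P => {{{}}{}}{}{}   [P ::= { }]

P=>PP=>PPP=>{P}PP=>{PP}PP=>{{P}P}PP=>{{{}}P}PP=>{{{}}{}}PP=>{{{}}{}}{}P=>{{{}}{}}{}{}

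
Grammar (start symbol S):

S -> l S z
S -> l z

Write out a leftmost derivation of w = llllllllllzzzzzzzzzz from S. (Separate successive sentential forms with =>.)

S => lSz => llSzz => lllSzzz => llllSzzzz => lllllSzzzzz => llllllSzzzzzz => lllllllSzzzzzzz => llllllllSzzzzzzzz => lllllllllSzzzzzzzzz => llllllllllzzzzzzzzzz

S => lSz   [S -> l S z]
lSz => llSzz   [S -> l S z]
llSzz => lllSzzz   [S -> l S z]
lllSzzz => llllSzzzz   [S -> l S z]
llllSzzzz => lllllSzzzzz   [S -> l S z]
lllllSzzzzz => llllllSzzzzzz   [S -> l S z]
llllllSzzzzzz => lllllllSzzzzzzz   [S -> l S z]
lllllllSzzzzzzz => llllllllSzzzzzzzz   [S -> l S z]
llllllllSzzzzzzzz => lllllllllSzzzzzzzzz   [S -> l S z]
lllllllllSzzzzzzzzz => llllllllllzzzzzzzzzz   [S -> l z]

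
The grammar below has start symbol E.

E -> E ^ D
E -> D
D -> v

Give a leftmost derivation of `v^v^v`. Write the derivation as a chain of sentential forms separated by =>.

E => E^D => E^D^D => D^D^D => v^D^D => v^v^D => v^v^v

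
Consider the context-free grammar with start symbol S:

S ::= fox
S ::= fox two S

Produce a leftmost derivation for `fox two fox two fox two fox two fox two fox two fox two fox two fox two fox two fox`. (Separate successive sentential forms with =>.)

S => fox two S => fox two fox two S => fox two fox two fox two S => fox two fox two fox two fox two S => fox two fox two fox two fox two fox two S => fox two fox two fox two fox two fox two fox two S => fox two fox two fox two fox two fox two fox two fox two S => fox two fox two fox two fox two fox two fox two fox two fox two S => fox two fox two fox two fox two fox two fox two fox two fox two fox two S => fox two fox two fox two fox two fox two fox two fox two fox two fox two fox two S => fox two fox two fox two fox two fox two fox two fox two fox two fox two fox two fox

S => fox two S   [S ::= fox two S]
fox two S => fox two fox two S   [S ::= fox two S]
fox two fox two S => fox two fox two fox two S   [S ::= fox two S]
fox two fox two fox two S => fox two fox two fox two fox two S   [S ::= fox two S]
fox two fox two fox two fox two S => fox two fox two fox two fox two fox two S   [S ::= fox two S]
fox two fox two fox two fox two fox two S => fox two fox two fox two fox two fox two fox two S   [S ::= fox two S]
fox two fox two fox two fox two fox two fox two S => fox two fox two fox two fox two fox two fox two fox two S   [S ::= fox two S]
fox two fox two fox two fox two fox two fox two fox two S => fox two fox two fox two fox two fox two fox two fox two fox two S   [S ::= fox two S]
fox two fox two fox two fox two fox two fox two fox two fox two S => fox two fox two fox two fox two fox two fox two fox two fox two fox two S   [S ::= fox two S]
fox two fox two fox two fox two fox two fox two fox two fox two fox two S => fox two fox two fox two fox two fox two fox two fox two fox two fox two fox two S   [S ::= fox two S]
fox two fox two fox two fox two fox two fox two fox two fox two fox two fox two S => fox two fox two fox two fox two fox two fox two fox two fox two fox two fox two fox   [S ::= fox]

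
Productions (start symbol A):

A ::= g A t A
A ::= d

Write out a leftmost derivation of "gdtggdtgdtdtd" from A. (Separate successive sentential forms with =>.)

A => gAtA   [A ::= g A t A]
gAtA => gdtA   [A ::= d]
gdtA => gdtgAtA   [A ::= g A t A]
gdtgAtA => gdtggAtAtA   [A ::= g A t A]
gdtggAtAtA => gdtggdtAtA   [A ::= d]
gdtggdtAtA => gdtggdtgAtAtA   [A ::= g A t A]
gdtggdtgAtAtA => gdtggdtgdtAtA   [A ::= d]
gdtggdtgdtAtA => gdtggdtgdtdtA   [A ::= d]
gdtggdtgdtdtA => gdtggdtgdtdtd   [A ::= d]

A => gAtA => gdtA => gdtgAtA => gdtggAtAtA => gdtggdtAtA => gdtggdtgAtAtA => gdtggdtgdtAtA => gdtggdtgdtdtA => gdtggdtgdtdtd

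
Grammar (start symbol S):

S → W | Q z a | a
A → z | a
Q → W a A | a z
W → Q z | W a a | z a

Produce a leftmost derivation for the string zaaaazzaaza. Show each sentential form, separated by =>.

S=>Qza=>WaAza=>QzaAza=>WaAzaAza=>WaaaAzaAza=>zaaaaAzaAza=>zaaaazzaAza=>zaaaazzaaza

S => Qza   [S → Q z a]
Qza => WaAza   [Q → W a A]
WaAza => QzaAza   [W → Q z]
QzaAza => WaAzaAza   [Q → W a A]
WaAzaAza => WaaaAzaAza   [W → W a a]
WaaaAzaAza => zaaaaAzaAza   [W → z a]
zaaaaAzaAza => zaaaazzaAza   [A → z]
zaaaazzaAza => zaaaazzaaza   [A → a]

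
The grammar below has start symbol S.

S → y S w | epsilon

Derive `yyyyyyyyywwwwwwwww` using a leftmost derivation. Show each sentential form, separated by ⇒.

S⇒ySw⇒yySww⇒yyySwww⇒yyyySwwww⇒yyyyySwwwww⇒yyyyyySwwwwww⇒yyyyyyySwwwwwww⇒yyyyyyyySwwwwwwww⇒yyyyyyyyySwwwwwwwww⇒yyyyyyyyywwwwwwwww

S ⇒ ySw   [S → y S w]
ySw ⇒ yySww   [S → y S w]
yySww ⇒ yyySwww   [S → y S w]
yyySwww ⇒ yyyySwwww   [S → y S w]
yyyySwwww ⇒ yyyyySwwwww   [S → y S w]
yyyyySwwwww ⇒ yyyyyySwwwwww   [S → y S w]
yyyyyySwwwwww ⇒ yyyyyyySwwwwwww   [S → y S w]
yyyyyyySwwwwwww ⇒ yyyyyyyySwwwwwwww   [S → y S w]
yyyyyyyySwwwwwwww ⇒ yyyyyyyyySwwwwwwwww   [S → y S w]
yyyyyyyyySwwwwwwwww ⇒ yyyyyyyyywwwwwwwww   [S → epsilon]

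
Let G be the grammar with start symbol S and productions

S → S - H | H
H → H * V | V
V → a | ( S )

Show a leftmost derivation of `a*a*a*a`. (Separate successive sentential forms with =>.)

S=>H=>H*V=>H*V*V=>H*V*V*V=>V*V*V*V=>a*V*V*V=>a*a*V*V=>a*a*a*V=>a*a*a*a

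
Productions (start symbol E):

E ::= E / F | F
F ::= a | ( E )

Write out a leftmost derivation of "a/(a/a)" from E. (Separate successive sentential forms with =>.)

E => E/F => F/F => a/F => a/(E) => a/(E/F) => a/(F/F) => a/(a/F) => a/(a/a)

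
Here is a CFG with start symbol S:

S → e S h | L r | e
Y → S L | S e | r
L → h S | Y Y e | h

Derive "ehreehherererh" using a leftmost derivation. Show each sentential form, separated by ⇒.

S ⇒ eSh ⇒ eLrh ⇒ eYYerh ⇒ eSLYerh ⇒ eLrLYerh ⇒ ehrLYerh ⇒ ehrYYeYerh ⇒ ehrSLYeYerh ⇒ ehreShLYeYerh ⇒ ehreehLYeYerh ⇒ ehreehhSYeYerh ⇒ ehreehheYeYerh ⇒ ehreehhereYerh ⇒ ehreehherererh

S ⇒ eSh   [S → e S h]
eSh ⇒ eLrh   [S → L r]
eLrh ⇒ eYYerh   [L → Y Y e]
eYYerh ⇒ eSLYerh   [Y → S L]
eSLYerh ⇒ eLrLYerh   [S → L r]
eLrLYerh ⇒ ehrLYerh   [L → h]
ehrLYerh ⇒ ehrYYeYerh   [L → Y Y e]
ehrYYeYerh ⇒ ehrSLYeYerh   [Y → S L]
ehrSLYeYerh ⇒ ehreShLYeYerh   [S → e S h]
ehreShLYeYerh ⇒ ehreehLYeYerh   [S → e]
ehreehLYeYerh ⇒ ehreehhSYeYerh   [L → h S]
ehreehhSYeYerh ⇒ ehreehheYeYerh   [S → e]
ehreehheYeYerh ⇒ ehreehhereYerh   [Y → r]
ehreehhereYerh ⇒ ehreehherererh   [Y → r]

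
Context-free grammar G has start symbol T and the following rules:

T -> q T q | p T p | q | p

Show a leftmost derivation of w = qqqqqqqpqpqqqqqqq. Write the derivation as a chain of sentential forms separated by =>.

T => qTq => qqTqq => qqqTqqq => qqqqTqqqq => qqqqqTqqqqq => qqqqqqTqqqqqq => qqqqqqqTqqqqqqq => qqqqqqqpTpqqqqqqq => qqqqqqqpqpqqqqqqq

T => qTq   [T -> q T q]
qTq => qqTqq   [T -> q T q]
qqTqq => qqqTqqq   [T -> q T q]
qqqTqqq => qqqqTqqqq   [T -> q T q]
qqqqTqqqq => qqqqqTqqqqq   [T -> q T q]
qqqqqTqqqqq => qqqqqqTqqqqqq   [T -> q T q]
qqqqqqTqqqqqq => qqqqqqqTqqqqqqq   [T -> q T q]
qqqqqqqTqqqqqqq => qqqqqqqpTpqqqqqqq   [T -> p T p]
qqqqqqqpTpqqqqqqq => qqqqqqqpqpqqqqqqq   [T -> q]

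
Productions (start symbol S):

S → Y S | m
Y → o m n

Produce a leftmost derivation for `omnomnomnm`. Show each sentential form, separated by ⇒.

S ⇒ YS   [S → Y S]
YS ⇒ omnS   [Y → o m n]
omnS ⇒ omnYS   [S → Y S]
omnYS ⇒ omnomnS   [Y → o m n]
omnomnS ⇒ omnomnYS   [S → Y S]
omnomnYS ⇒ omnomnomnS   [Y → o m n]
omnomnomnS ⇒ omnomnomnm   [S → m]

S ⇒ YS ⇒ omnS ⇒ omnYS ⇒ omnomnS ⇒ omnomnYS ⇒ omnomnomnS ⇒ omnomnomnm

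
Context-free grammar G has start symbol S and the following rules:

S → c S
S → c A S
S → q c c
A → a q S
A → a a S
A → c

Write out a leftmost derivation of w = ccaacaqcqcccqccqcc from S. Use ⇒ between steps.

S ⇒ cS   [S → c S]
cS ⇒ ccAS   [S → c A S]
ccAS ⇒ ccaaSS   [A → a a S]
ccaaSS ⇒ ccaacASS   [S → c A S]
ccaacASS ⇒ ccaacaqSSS   [A → a q S]
ccaacaqSSS ⇒ ccaacaqcSSS   [S → c S]
ccaacaqcSSS ⇒ ccaacaqcqccSS   [S → q c c]
ccaacaqcqccSS ⇒ ccaacaqcqcccSS   [S → c S]
ccaacaqcqcccSS ⇒ ccaacaqcqcccqccS   [S → q c c]
ccaacaqcqcccqccS ⇒ ccaacaqcqcccqccqcc   [S → q c c]

S ⇒ cS ⇒ ccAS ⇒ ccaaSS ⇒ ccaacASS ⇒ ccaacaqSSS ⇒ ccaacaqcSSS ⇒ ccaacaqcqccSS ⇒ ccaacaqcqcccSS ⇒ ccaacaqcqcccqccS ⇒ ccaacaqcqcccqccqcc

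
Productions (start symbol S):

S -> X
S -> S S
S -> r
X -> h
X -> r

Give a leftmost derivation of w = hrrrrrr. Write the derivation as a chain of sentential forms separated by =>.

S => SS   [S -> S S]
SS => SSS   [S -> S S]
SSS => XSS   [S -> X]
XSS => hSS   [X -> h]
hSS => hrS   [S -> r]
hrS => hrSS   [S -> S S]
hrSS => hrSSS   [S -> S S]
hrSSS => hrrSS   [S -> r]
hrrSS => hrrSSS   [S -> S S]
hrrSSS => hrrrSS   [S -> r]
hrrrSS => hrrrSSS   [S -> S S]
hrrrSSS => hrrrrSS   [S -> r]
hrrrrSS => hrrrrrS   [S -> r]
hrrrrrS => hrrrrrr   [S -> r]

S=>SS=>SSS=>XSS=>hSS=>hrS=>hrSS=>hrSSS=>hrrSS=>hrrSSS=>hrrrSS=>hrrrSSS=>hrrrrSS=>hrrrrrS=>hrrrrrr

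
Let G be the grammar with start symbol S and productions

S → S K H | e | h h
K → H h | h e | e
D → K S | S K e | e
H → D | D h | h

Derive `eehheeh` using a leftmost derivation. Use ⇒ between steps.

S⇒SKH⇒eKH⇒eHhH⇒eDhH⇒eehH⇒eehDh⇒eehKSh⇒eehheSh⇒eehheeh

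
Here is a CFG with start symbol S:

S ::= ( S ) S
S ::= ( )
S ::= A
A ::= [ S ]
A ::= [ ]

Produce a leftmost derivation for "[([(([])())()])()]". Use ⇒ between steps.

S ⇒ A   [S ::= A]
A ⇒ [S]   [A ::= [ S ]]
[S] ⇒ [(S)S]   [S ::= ( S ) S]
[(S)S] ⇒ [(A)S]   [S ::= A]
[(A)S] ⇒ [([S])S]   [A ::= [ S ]]
[([S])S] ⇒ [([(S)S])S]   [S ::= ( S ) S]
[([(S)S])S] ⇒ [([((S)S)S])S]   [S ::= ( S ) S]
[([((S)S)S])S] ⇒ [([((A)S)S])S]   [S ::= A]
[([((A)S)S])S] ⇒ [([(([])S)S])S]   [A ::= [ ]]
[([(([])S)S])S] ⇒ [([(([])())S])S]   [S ::= ( )]
[([(([])())S])S] ⇒ [([(([])())()])S]   [S ::= ( )]
[([(([])())()])S] ⇒ [([(([])())()])()]   [S ::= ( )]

S ⇒ A ⇒ [S] ⇒ [(S)S] ⇒ [(A)S] ⇒ [([S])S] ⇒ [([(S)S])S] ⇒ [([((S)S)S])S] ⇒ [([((A)S)S])S] ⇒ [([(([])S)S])S] ⇒ [([(([])())S])S] ⇒ [([(([])())()])S] ⇒ [([(([])())()])()]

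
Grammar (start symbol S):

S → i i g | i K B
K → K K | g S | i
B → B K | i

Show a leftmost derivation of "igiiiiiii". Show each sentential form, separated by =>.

S => iKB => igSB => igiKBB => igiKKBB => igiKKKBB => igiKKKKBB => igiiKKKBB => igiiiKKBB => igiiiiKBB => igiiiiiBB => igiiiiiiB => igiiiiiii

S => iKB   [S → i K B]
iKB => igSB   [K → g S]
igSB => igiKBB   [S → i K B]
igiKBB => igiKKBB   [K → K K]
igiKKBB => igiKKKBB   [K → K K]
igiKKKBB => igiKKKKBB   [K → K K]
igiKKKKBB => igiiKKKBB   [K → i]
igiiKKKBB => igiiiKKBB   [K → i]
igiiiKKBB => igiiiiKBB   [K → i]
igiiiiKBB => igiiiiiBB   [K → i]
igiiiiiBB => igiiiiiiB   [B → i]
igiiiiiiB => igiiiiiii   [B → i]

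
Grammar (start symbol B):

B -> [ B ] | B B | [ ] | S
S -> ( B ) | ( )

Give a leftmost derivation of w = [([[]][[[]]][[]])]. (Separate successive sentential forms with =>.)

B=>[B]=>[S]=>[(B)]=>[(BB)]=>[(BBB)]=>[([B]BB)]=>[([[]]BB)]=>[([[]][B]B)]=>[([[]][[B]]B)]=>[([[]][[[]]]B)]=>[([[]][[[]]][B])]=>[([[]][[[]]][[]])]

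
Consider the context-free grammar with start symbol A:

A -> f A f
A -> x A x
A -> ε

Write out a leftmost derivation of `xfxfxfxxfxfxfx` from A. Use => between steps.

A => xAx   [A -> x A x]
xAx => xfAfx   [A -> f A f]
xfAfx => xfxAxfx   [A -> x A x]
xfxAxfx => xfxfAfxfx   [A -> f A f]
xfxfAfxfx => xfxfxAxfxfx   [A -> x A x]
xfxfxAxfxfx => xfxfxfAfxfxfx   [A -> f A f]
xfxfxfAfxfxfx => xfxfxfxAxfxfxfx   [A -> x A x]
xfxfxfxAxfxfxfx => xfxfxfxxfxfxfx   [A -> ε]

A => xAx => xfAfx => xfxAxfx => xfxfAfxfx => xfxfxAxfxfx => xfxfxfAfxfxfx => xfxfxfxAxfxfxfx => xfxfxfxxfxfxfx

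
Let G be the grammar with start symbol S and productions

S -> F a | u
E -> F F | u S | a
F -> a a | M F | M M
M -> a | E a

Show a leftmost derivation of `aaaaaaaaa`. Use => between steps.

S => Fa => MMa => EaMa => FFaMa => MFFaMa => EaFFaMa => aaFFaMa => aaMMFaMa => aaaMFaMa => aaaaFaMa => aaaaaaaMa => aaaaaaaaa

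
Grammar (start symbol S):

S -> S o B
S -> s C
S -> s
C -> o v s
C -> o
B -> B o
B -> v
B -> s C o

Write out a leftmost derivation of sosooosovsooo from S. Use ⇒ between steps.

S ⇒ SoB ⇒ SoBoB ⇒ soBoB ⇒ sosCooB ⇒ sosoooB ⇒ sosoooBo ⇒ sosoooBoo ⇒ sosooosCooo ⇒ sosooosovsooo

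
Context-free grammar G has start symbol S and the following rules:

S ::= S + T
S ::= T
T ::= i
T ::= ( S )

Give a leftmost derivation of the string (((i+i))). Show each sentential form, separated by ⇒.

S ⇒ T   [S ::= T]
T ⇒ (S)   [T ::= ( S )]
(S) ⇒ (T)   [S ::= T]
(T) ⇒ ((S))   [T ::= ( S )]
((S)) ⇒ ((T))   [S ::= T]
((T)) ⇒ (((S)))   [T ::= ( S )]
(((S))) ⇒ (((S+T)))   [S ::= S + T]
(((S+T))) ⇒ (((T+T)))   [S ::= T]
(((T+T))) ⇒ (((i+T)))   [T ::= i]
(((i+T))) ⇒ (((i+i)))   [T ::= i]

S ⇒ T ⇒ (S) ⇒ (T) ⇒ ((S)) ⇒ ((T)) ⇒ (((S))) ⇒ (((S+T))) ⇒ (((T+T))) ⇒ (((i+T))) ⇒ (((i+i)))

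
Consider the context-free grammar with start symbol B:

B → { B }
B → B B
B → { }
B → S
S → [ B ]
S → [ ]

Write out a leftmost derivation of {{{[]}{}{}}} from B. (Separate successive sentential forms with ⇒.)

B ⇒ {B} ⇒ {{B}} ⇒ {{BB}} ⇒ {{BBB}} ⇒ {{{B}BB}} ⇒ {{{S}BB}} ⇒ {{{[]}BB}} ⇒ {{{[]}{}B}} ⇒ {{{[]}{}{}}}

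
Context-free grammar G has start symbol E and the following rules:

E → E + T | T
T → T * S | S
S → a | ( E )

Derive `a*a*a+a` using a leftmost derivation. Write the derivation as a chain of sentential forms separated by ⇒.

E ⇒ E+T ⇒ T+T ⇒ T*S+T ⇒ T*S*S+T ⇒ S*S*S+T ⇒ a*S*S+T ⇒ a*a*S+T ⇒ a*a*a+T ⇒ a*a*a+S ⇒ a*a*a+a

E ⇒ E+T   [E → E + T]
E+T ⇒ T+T   [E → T]
T+T ⇒ T*S+T   [T → T * S]
T*S+T ⇒ T*S*S+T   [T → T * S]
T*S*S+T ⇒ S*S*S+T   [T → S]
S*S*S+T ⇒ a*S*S+T   [S → a]
a*S*S+T ⇒ a*a*S+T   [S → a]
a*a*S+T ⇒ a*a*a+T   [S → a]
a*a*a+T ⇒ a*a*a+S   [T → S]
a*a*a+S ⇒ a*a*a+a   [S → a]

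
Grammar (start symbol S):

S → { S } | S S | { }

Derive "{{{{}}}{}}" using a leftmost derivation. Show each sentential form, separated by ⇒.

S ⇒ {S} ⇒ {SS} ⇒ {{S}S} ⇒ {{{S}}S} ⇒ {{{{}}}S} ⇒ {{{{}}}{}}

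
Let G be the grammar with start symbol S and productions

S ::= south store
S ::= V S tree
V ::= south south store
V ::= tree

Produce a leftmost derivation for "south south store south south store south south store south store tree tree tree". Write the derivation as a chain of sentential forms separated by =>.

S => V S tree => south south store S tree => south south store V S tree tree => south south store south south store S tree tree => south south store south south store V S tree tree tree => south south store south south store south south store S tree tree tree => south south store south south store south south store south store tree tree tree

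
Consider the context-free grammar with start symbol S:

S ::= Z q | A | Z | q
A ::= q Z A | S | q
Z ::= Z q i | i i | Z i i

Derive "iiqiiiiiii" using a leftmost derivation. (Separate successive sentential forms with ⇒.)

S ⇒ Z ⇒ Zii ⇒ Ziiii ⇒ Ziiiiii ⇒ Zqiiiiiii ⇒ iiqiiiiiii

S ⇒ Z   [S ::= Z]
Z ⇒ Zii   [Z ::= Z i i]
Zii ⇒ Ziiii   [Z ::= Z i i]
Ziiii ⇒ Ziiiiii   [Z ::= Z i i]
Ziiiiii ⇒ Zqiiiiiii   [Z ::= Z q i]
Zqiiiiiii ⇒ iiqiiiiiii   [Z ::= i i]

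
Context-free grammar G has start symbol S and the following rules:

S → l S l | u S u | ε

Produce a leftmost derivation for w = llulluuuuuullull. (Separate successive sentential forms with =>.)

S => lSl   [S → l S l]
lSl => llSll   [S → l S l]
llSll => lluSull   [S → u S u]
lluSull => llulSlull   [S → l S l]
llulSlull => llullSllull   [S → l S l]
llullSllull => llulluSullull   [S → u S u]
llulluSullull => llulluuSuullull   [S → u S u]
llulluuSuullull => llulluuuSuuullull   [S → u S u]
llulluuuSuuullull => llulluuuuuullull   [S → ε]

S => lSl => llSll => lluSull => llulSlull => llullSllull => llulluSullull => llulluuSuullull => llulluuuSuuullull => llulluuuuuullull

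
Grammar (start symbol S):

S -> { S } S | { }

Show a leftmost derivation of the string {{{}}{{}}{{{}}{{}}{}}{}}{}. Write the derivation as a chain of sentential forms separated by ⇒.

S ⇒ {S}S ⇒ {{S}S}S ⇒ {{{}}S}S ⇒ {{{}}{S}S}S ⇒ {{{}}{{}}S}S ⇒ {{{}}{{}}{S}S}S ⇒ {{{}}{{}}{{S}S}S}S ⇒ {{{}}{{}}{{{}}S}S}S ⇒ {{{}}{{}}{{{}}{S}S}S}S ⇒ {{{}}{{}}{{{}}{{}}S}S}S ⇒ {{{}}{{}}{{{}}{{}}{}}S}S ⇒ {{{}}{{}}{{{}}{{}}{}}{}}S ⇒ {{{}}{{}}{{{}}{{}}{}}{}}{}

S ⇒ {S}S   [S -> { S } S]
{S}S ⇒ {{S}S}S   [S -> { S } S]
{{S}S}S ⇒ {{{}}S}S   [S -> { }]
{{{}}S}S ⇒ {{{}}{S}S}S   [S -> { S } S]
{{{}}{S}S}S ⇒ {{{}}{{}}S}S   [S -> { }]
{{{}}{{}}S}S ⇒ {{{}}{{}}{S}S}S   [S -> { S } S]
{{{}}{{}}{S}S}S ⇒ {{{}}{{}}{{S}S}S}S   [S -> { S } S]
{{{}}{{}}{{S}S}S}S ⇒ {{{}}{{}}{{{}}S}S}S   [S -> { }]
{{{}}{{}}{{{}}S}S}S ⇒ {{{}}{{}}{{{}}{S}S}S}S   [S -> { S } S]
{{{}}{{}}{{{}}{S}S}S}S ⇒ {{{}}{{}}{{{}}{{}}S}S}S   [S -> { }]
{{{}}{{}}{{{}}{{}}S}S}S ⇒ {{{}}{{}}{{{}}{{}}{}}S}S   [S -> { }]
{{{}}{{}}{{{}}{{}}{}}S}S ⇒ {{{}}{{}}{{{}}{{}}{}}{}}S   [S -> { }]
{{{}}{{}}{{{}}{{}}{}}{}}S ⇒ {{{}}{{}}{{{}}{{}}{}}{}}{}   [S -> { }]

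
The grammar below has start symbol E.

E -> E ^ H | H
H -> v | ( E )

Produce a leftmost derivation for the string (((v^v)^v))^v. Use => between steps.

E => E^H   [E -> E ^ H]
E^H => H^H   [E -> H]
H^H => (E)^H   [H -> ( E )]
(E)^H => (H)^H   [E -> H]
(H)^H => ((E))^H   [H -> ( E )]
((E))^H => ((E^H))^H   [E -> E ^ H]
((E^H))^H => ((H^H))^H   [E -> H]
((H^H))^H => (((E)^H))^H   [H -> ( E )]
(((E)^H))^H => (((E^H)^H))^H   [E -> E ^ H]
(((E^H)^H))^H => (((H^H)^H))^H   [E -> H]
(((H^H)^H))^H => (((v^H)^H))^H   [H -> v]
(((v^H)^H))^H => (((v^v)^H))^H   [H -> v]
(((v^v)^H))^H => (((v^v)^v))^H   [H -> v]
(((v^v)^v))^H => (((v^v)^v))^v   [H -> v]

E=>E^H=>H^H=>(E)^H=>(H)^H=>((E))^H=>((E^H))^H=>((H^H))^H=>(((E)^H))^H=>(((E^H)^H))^H=>(((H^H)^H))^H=>(((v^H)^H))^H=>(((v^v)^H))^H=>(((v^v)^v))^H=>(((v^v)^v))^v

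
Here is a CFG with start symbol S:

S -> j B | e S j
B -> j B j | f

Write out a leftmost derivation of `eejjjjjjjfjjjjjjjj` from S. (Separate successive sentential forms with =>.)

S => eSj => eeSjj => eejBjj => eejjBjjj => eejjjBjjjj => eejjjjBjjjjj => eejjjjjBjjjjjj => eejjjjjjBjjjjjjj => eejjjjjjjBjjjjjjjj => eejjjjjjjfjjjjjjjj

S => eSj   [S -> e S j]
eSj => eeSjj   [S -> e S j]
eeSjj => eejBjj   [S -> j B]
eejBjj => eejjBjjj   [B -> j B j]
eejjBjjj => eejjjBjjjj   [B -> j B j]
eejjjBjjjj => eejjjjBjjjjj   [B -> j B j]
eejjjjBjjjjj => eejjjjjBjjjjjj   [B -> j B j]
eejjjjjBjjjjjj => eejjjjjjBjjjjjjj   [B -> j B j]
eejjjjjjBjjjjjjj => eejjjjjjjBjjjjjjjj   [B -> j B j]
eejjjjjjjBjjjjjjjj => eejjjjjjjfjjjjjjjj   [B -> f]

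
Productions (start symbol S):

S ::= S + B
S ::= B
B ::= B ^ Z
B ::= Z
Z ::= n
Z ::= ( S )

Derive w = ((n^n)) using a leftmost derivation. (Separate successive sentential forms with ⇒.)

S ⇒ B   [S ::= B]
B ⇒ Z   [B ::= Z]
Z ⇒ (S)   [Z ::= ( S )]
(S) ⇒ (B)   [S ::= B]
(B) ⇒ (Z)   [B ::= Z]
(Z) ⇒ ((S))   [Z ::= ( S )]
((S)) ⇒ ((B))   [S ::= B]
((B)) ⇒ ((B^Z))   [B ::= B ^ Z]
((B^Z)) ⇒ ((Z^Z))   [B ::= Z]
((Z^Z)) ⇒ ((n^Z))   [Z ::= n]
((n^Z)) ⇒ ((n^n))   [Z ::= n]

S ⇒ B ⇒ Z ⇒ (S) ⇒ (B) ⇒ (Z) ⇒ ((S)) ⇒ ((B)) ⇒ ((B^Z)) ⇒ ((Z^Z)) ⇒ ((n^Z)) ⇒ ((n^n))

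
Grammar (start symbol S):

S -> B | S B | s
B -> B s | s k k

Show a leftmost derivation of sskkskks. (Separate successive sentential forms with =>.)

S => SB => SBB => sBB => sskkB => sskkBs => sskkskks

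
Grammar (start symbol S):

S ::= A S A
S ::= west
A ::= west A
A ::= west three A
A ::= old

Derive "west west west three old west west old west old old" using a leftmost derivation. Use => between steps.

S => A S A   [S ::= A S A]
A S A => west A S A   [A ::= west A]
west A S A => west west A S A   [A ::= west A]
west west A S A => west west west three A S A   [A ::= west three A]
west west west three A S A => west west west three old S A   [A ::= old]
west west west three old S A => west west west three old A S A A   [S ::= A S A]
west west west three old A S A A => west west west three old west A S A A   [A ::= west A]
west west west three old west A S A A => west west west three old west west A S A A   [A ::= west A]
west west west three old west west A S A A => west west west three old west west old S A A   [A ::= old]
west west west three old west west old S A A => west west west three old west west old west A A   [S ::= west]
west west west three old west west old west A A => west west west three old west west old west old A   [A ::= old]
west west west three old west west old west old A => west west west three old west west old west old old   [A ::= old]

S => A S A => west A S A => west west A S A => west west west three A S A => west west west three old S A => west west west three old A S A A => west west west three old west A S A A => west west west three old west west A S A A => west west west three old west west old S A A => west west west three old west west old west A A => west west west three old west west old west old A => west west west three old west west old west old old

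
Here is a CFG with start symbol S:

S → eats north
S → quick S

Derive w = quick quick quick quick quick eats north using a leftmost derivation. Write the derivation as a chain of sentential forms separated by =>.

S => quick S => quick quick S => quick quick quick S => quick quick quick quick S => quick quick quick quick quick S => quick quick quick quick quick eats north

S => quick S   [S → quick S]
quick S => quick quick S   [S → quick S]
quick quick S => quick quick quick S   [S → quick S]
quick quick quick S => quick quick quick quick S   [S → quick S]
quick quick quick quick S => quick quick quick quick quick S   [S → quick S]
quick quick quick quick quick S => quick quick quick quick quick eats north   [S → eats north]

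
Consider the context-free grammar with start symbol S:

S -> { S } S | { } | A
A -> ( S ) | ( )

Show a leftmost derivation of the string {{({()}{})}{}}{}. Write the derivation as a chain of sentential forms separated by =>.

S => {S}S   [S -> { S } S]
{S}S => {{S}S}S   [S -> { S } S]
{{S}S}S => {{A}S}S   [S -> A]
{{A}S}S => {{(S)}S}S   [A -> ( S )]
{{(S)}S}S => {{({S}S)}S}S   [S -> { S } S]
{{({S}S)}S}S => {{({A}S)}S}S   [S -> A]
{{({A}S)}S}S => {{({()}S)}S}S   [A -> ( )]
{{({()}S)}S}S => {{({()}{})}S}S   [S -> { }]
{{({()}{})}S}S => {{({()}{})}{}}S   [S -> { }]
{{({()}{})}{}}S => {{({()}{})}{}}{}   [S -> { }]

S=>{S}S=>{{S}S}S=>{{A}S}S=>{{(S)}S}S=>{{({S}S)}S}S=>{{({A}S)}S}S=>{{({()}S)}S}S=>{{({()}{})}S}S=>{{({()}{})}{}}S=>{{({()}{})}{}}{}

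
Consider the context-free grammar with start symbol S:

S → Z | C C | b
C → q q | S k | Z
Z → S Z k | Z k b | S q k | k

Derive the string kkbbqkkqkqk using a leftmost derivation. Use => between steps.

S => Z   [S → Z]
Z => Sqk   [Z → S q k]
Sqk => Zqk   [S → Z]
Zqk => Sqkqk   [Z → S q k]
Sqkqk => CCqkqk   [S → C C]
CCqkqk => ZCqkqk   [C → Z]
ZCqkqk => ZkbCqkqk   [Z → Z k b]
ZkbCqkqk => kkbCqkqk   [Z → k]
kkbCqkqk => kkbSkqkqk   [C → S k]
kkbSkqkqk => kkbZkqkqk   [S → Z]
kkbZkqkqk => kkbSqkkqkqk   [Z → S q k]
kkbSqkkqkqk => kkbbqkkqkqk   [S → b]

S => Z => Sqk => Zqk => Sqkqk => CCqkqk => ZCqkqk => ZkbCqkqk => kkbCqkqk => kkbSkqkqk => kkbZkqkqk => kkbSqkkqkqk => kkbbqkkqkqk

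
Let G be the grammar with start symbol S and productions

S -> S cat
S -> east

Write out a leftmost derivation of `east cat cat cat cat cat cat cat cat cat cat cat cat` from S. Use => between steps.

S => S cat   [S -> S cat]
S cat => S cat cat   [S -> S cat]
S cat cat => S cat cat cat   [S -> S cat]
S cat cat cat => S cat cat cat cat   [S -> S cat]
S cat cat cat cat => S cat cat cat cat cat   [S -> S cat]
S cat cat cat cat cat => S cat cat cat cat cat cat   [S -> S cat]
S cat cat cat cat cat cat => S cat cat cat cat cat cat cat   [S -> S cat]
S cat cat cat cat cat cat cat => S cat cat cat cat cat cat cat cat   [S -> S cat]
S cat cat cat cat cat cat cat cat => S cat cat cat cat cat cat cat cat cat   [S -> S cat]
S cat cat cat cat cat cat cat cat cat => S cat cat cat cat cat cat cat cat cat cat   [S -> S cat]
S cat cat cat cat cat cat cat cat cat cat => S cat cat cat cat cat cat cat cat cat cat cat   [S -> S cat]
S cat cat cat cat cat cat cat cat cat cat cat => S cat cat cat cat cat cat cat cat cat cat cat cat   [S -> S cat]
S cat cat cat cat cat cat cat cat cat cat cat cat => east cat cat cat cat cat cat cat cat cat cat cat cat   [S -> east]

S => S cat => S cat cat => S cat cat cat => S cat cat cat cat => S cat cat cat cat cat => S cat cat cat cat cat cat => S cat cat cat cat cat cat cat => S cat cat cat cat cat cat cat cat => S cat cat cat cat cat cat cat cat cat => S cat cat cat cat cat cat cat cat cat cat => S cat cat cat cat cat cat cat cat cat cat cat => S cat cat cat cat cat cat cat cat cat cat cat cat => east cat cat cat cat cat cat cat cat cat cat cat cat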